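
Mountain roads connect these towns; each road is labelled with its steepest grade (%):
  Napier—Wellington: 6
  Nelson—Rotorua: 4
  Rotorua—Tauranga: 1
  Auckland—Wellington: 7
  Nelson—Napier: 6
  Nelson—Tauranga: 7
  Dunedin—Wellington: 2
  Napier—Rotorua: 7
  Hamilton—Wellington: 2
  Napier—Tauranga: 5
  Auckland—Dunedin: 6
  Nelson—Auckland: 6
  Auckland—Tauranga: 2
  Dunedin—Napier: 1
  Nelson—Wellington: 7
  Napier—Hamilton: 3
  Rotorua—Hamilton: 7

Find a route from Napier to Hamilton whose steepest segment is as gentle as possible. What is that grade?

Some routes from Napier to Hamilton:
Napier→Tauranga→Rotorua→Nelson→Auckland→Dunedin→Wellington→Hamilton: max(5, 1, 4, 6, 6, 2, 2) = 6
Napier→Nelson→Rotorua→Tauranga→Auckland→Dunedin→Wellington→Hamilton: max(6, 4, 1, 2, 6, 2, 2) = 6
Napier→Dunedin→Wellington→Hamilton: max(1, 2, 2) = 2
Napier→Hamilton: max(3) = 3
Napier→Nelson→Auckland→Dunedin→Wellington→Hamilton: max(6, 6, 6, 2, 2) = 6
Napier→Wellington→Hamilton: max(6, 2) = 6
The minimum achievable maximum is 2%.

2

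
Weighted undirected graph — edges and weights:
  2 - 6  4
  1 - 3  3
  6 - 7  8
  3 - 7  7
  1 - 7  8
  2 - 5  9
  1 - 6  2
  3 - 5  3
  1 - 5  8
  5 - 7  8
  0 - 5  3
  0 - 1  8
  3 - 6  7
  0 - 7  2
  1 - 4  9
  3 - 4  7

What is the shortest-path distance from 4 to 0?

13

Some routes from 4 to 0:
4 - 1 - 3 - 5 - 0: 9 + 3 + 3 + 3 = 18
4 - 3 - 1 - 0: 7 + 3 + 8 = 18
4 - 3 - 5 - 0: 7 + 3 + 3 = 13
4 - 3 - 7 - 0: 7 + 7 + 2 = 16
4 - 1 - 7 - 0: 9 + 8 + 2 = 19
4 - 1 - 0: 9 + 8 = 17
The minimum is 13.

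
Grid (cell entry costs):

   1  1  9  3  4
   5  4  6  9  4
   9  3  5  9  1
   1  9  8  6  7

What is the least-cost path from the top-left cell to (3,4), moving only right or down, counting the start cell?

Best path: (0,0) → (0,1) → (0,2) → (0,3) → (0,4) → (1,4) → (2,4) → (3,4)
Cost: 1 + 1 + 9 + 3 + 4 + 4 + 1 + 7 = 30

30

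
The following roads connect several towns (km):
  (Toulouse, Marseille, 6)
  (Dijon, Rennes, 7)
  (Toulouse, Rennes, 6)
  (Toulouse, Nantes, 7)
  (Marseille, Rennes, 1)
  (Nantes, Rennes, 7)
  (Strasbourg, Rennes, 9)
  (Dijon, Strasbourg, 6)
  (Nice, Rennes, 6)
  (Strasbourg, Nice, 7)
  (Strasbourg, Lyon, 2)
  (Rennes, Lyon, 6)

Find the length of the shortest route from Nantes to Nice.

13

Checking several routes:
Nantes-Rennes-Nice: 7 + 6 = 13
Nantes-Rennes-Lyon-Strasbourg-Nice: 7 + 6 + 2 + 7 = 22
Nantes-Toulouse-Marseille-Rennes-Nice: 7 + 6 + 1 + 6 = 20
Nantes-Toulouse-Rennes-Nice: 7 + 6 + 6 = 19
Shortest: 13 km.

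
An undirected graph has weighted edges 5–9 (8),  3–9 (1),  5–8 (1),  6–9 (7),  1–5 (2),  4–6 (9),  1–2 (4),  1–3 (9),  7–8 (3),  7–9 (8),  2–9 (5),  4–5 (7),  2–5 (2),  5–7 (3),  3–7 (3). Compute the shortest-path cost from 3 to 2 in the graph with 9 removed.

Paths from 3 to 2 avoiding 9:
3 → 7 → 8 → 5 → 2: 3 + 3 + 1 + 2 = 9
3 → 1 → 2: 9 + 4 = 13
3 → 7 → 5 → 1 → 2: 3 + 3 + 2 + 4 = 12
3 → 7 → 5 → 2: 3 + 3 + 2 = 8
3 → 7 → 8 → 5 → 1 → 2: 3 + 3 + 1 + 2 + 4 = 13
3 → 1 → 5 → 2: 9 + 2 + 2 = 13
The minimum is 8.

8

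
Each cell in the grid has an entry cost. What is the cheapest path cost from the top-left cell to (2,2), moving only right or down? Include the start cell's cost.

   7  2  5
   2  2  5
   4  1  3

Best path: (0,0) (0,1) (1,1) (2,1) (2,2)
Cost: 7 + 2 + 2 + 1 + 3 = 15
(Top row then right column would cost 22.)

15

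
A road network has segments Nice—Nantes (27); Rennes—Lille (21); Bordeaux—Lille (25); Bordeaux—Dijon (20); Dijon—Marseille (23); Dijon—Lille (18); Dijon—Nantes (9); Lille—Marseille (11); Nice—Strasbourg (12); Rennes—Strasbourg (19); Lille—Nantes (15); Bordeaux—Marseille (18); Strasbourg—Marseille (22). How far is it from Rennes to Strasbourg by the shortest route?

19

Checking several routes:
Rennes→Lille→Bordeaux→Marseille→Strasbourg: 21 + 25 + 18 + 22 = 86
Rennes→Lille→Nantes→Nice→Strasbourg: 21 + 15 + 27 + 12 = 75
Rennes→Lille→Marseille→Strasbourg: 21 + 11 + 22 = 54
Rennes→Lille→Dijon→Marseille→Strasbourg: 21 + 18 + 23 + 22 = 84
Rennes→Strasbourg: 19
The minimum is 19 mi.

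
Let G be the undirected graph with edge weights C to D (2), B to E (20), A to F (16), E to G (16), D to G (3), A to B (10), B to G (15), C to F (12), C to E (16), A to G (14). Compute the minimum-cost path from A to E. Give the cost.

30

Some routes from A to E:
A→F→C→E: 16 + 12 + 16 = 44
A→B→G→E: 10 + 15 + 16 = 41
A→G→E: 14 + 16 = 30
A→B→E: 10 + 20 = 30
A→G→D→C→E: 14 + 3 + 2 + 16 = 35
Best route has total 30.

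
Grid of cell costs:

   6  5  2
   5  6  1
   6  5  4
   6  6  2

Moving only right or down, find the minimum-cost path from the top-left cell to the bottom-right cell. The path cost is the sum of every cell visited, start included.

Cheapest: r0c0→r0c1→r0c2→r1c2→r2c2→r3c2
  6 + 5 + 2 + 1 + 4 + 2 = 20

20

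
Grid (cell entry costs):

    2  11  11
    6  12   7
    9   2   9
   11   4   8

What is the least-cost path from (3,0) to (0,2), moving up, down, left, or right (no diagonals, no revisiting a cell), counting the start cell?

44

One optimal route is (3,0) -> (3,1) -> (2,1) -> (2,2) -> (1,2) -> (0,2).
Its cost is 11 + 4 + 2 + 9 + 7 + 11 = 44.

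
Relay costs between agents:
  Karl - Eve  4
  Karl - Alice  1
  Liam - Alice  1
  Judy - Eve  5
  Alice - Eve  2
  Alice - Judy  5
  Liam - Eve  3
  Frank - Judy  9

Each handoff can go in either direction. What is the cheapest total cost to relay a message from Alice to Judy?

5

Candidate routes:
Alice - Karl - Eve - Judy: 1 + 4 + 5 = 10
Alice - Judy: 5
Alice - Liam - Eve - Judy: 1 + 3 + 5 = 9
Alice - Eve - Judy: 2 + 5 = 7
The minimum is 5.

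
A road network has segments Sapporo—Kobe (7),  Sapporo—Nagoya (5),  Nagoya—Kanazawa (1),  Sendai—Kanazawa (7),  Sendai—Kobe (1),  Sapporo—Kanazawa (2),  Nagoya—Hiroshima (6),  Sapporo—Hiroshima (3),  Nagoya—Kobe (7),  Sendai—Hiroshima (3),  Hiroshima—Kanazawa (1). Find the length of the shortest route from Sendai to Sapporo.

6

A few of the Sendai→Sapporo routes:
Sendai → Hiroshima → Kanazawa → Sapporo: 3 + 1 + 2 = 6
Sendai → Kobe → Sapporo: 1 + 7 = 8
Sendai → Kanazawa → Sapporo: 7 + 2 = 9
Sendai → Hiroshima → Sapporo: 3 + 3 = 6
Sendai → Hiroshima → Kanazawa → Nagoya → Sapporo: 3 + 1 + 1 + 5 = 10
Sendai → Kobe → Nagoya → Kanazawa → Sapporo: 1 + 7 + 1 + 2 = 11
The minimum is 6.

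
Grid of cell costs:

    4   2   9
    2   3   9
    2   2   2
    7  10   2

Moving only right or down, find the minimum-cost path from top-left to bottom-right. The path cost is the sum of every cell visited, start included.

14

Cheapest: (0,0) -> (1,0) -> (2,0) -> (2,1) -> (2,2) -> (3,2)
  4 + 2 + 2 + 2 + 2 + 2 = 14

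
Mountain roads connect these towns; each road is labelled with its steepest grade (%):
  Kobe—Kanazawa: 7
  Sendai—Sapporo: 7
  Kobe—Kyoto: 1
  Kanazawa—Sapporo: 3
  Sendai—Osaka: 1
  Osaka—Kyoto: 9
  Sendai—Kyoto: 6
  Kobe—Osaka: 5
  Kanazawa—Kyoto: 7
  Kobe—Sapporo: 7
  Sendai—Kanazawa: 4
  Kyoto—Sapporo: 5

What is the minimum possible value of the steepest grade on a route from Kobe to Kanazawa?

5

Checking several routes:
Kobe→Osaka→Sendai→Kanazawa: max(5, 1, 4) = 5
Kobe→Sapporo→Kyoto→Kanazawa: max(7, 5, 7) = 7
Kobe→Kyoto→Sendai→Kanazawa: max(1, 6, 4) = 6
Kobe→Osaka→Sendai→Kyoto→Sapporo→Kanazawa: max(5, 1, 6, 5, 3) = 6
Kobe→Kyoto→Sapporo→Kanazawa: max(1, 5, 3) = 5
Smallest bottleneck: 5%.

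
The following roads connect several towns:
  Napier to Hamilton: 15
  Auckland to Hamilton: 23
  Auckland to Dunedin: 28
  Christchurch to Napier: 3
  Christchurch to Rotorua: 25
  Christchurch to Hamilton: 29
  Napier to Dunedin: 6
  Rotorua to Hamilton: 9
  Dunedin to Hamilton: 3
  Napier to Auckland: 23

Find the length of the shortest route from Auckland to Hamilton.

Some routes from Auckland to Hamilton:
Auckland - Dunedin - Hamilton: 28 + 3 = 31
Auckland - Hamilton: 23
Auckland - Napier - Hamilton: 23 + 15 = 38
Auckland - Napier - Dunedin - Hamilton: 23 + 6 + 3 = 32
Best route has total 23.

23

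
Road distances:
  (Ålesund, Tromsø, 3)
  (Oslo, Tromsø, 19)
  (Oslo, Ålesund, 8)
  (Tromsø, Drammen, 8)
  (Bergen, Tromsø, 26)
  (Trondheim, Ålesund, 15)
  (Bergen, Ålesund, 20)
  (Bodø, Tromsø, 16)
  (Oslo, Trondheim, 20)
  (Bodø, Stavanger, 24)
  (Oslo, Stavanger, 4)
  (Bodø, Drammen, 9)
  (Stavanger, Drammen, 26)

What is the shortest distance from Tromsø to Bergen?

23

Some routes from Tromsø to Bergen:
Tromsø → Drammen → Bodø → Stavanger → Oslo → Ålesund → Bergen: 8 + 9 + 24 + 4 + 8 + 20 = 73
Tromsø → Ålesund → Bergen: 3 + 20 = 23
Tromsø → Bergen: 26
Tromsø → Bodø → Stavanger → Oslo → Ålesund → Bergen: 16 + 24 + 4 + 8 + 20 = 72
Tromsø → Drammen → Stavanger → Oslo → Ålesund → Bergen: 8 + 26 + 4 + 8 + 20 = 66
Tromsø → Oslo → Ålesund → Bergen: 19 + 8 + 20 = 47
The minimum is 23.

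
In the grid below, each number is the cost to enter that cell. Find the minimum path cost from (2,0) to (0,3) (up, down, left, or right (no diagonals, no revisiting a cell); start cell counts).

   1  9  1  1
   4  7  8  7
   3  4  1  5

18

Path [2,0]→[2,1]→[2,2]→[1,2]→[0,2]→[0,3]: 3 + 4 + 1 + 8 + 1 + 1 = 18.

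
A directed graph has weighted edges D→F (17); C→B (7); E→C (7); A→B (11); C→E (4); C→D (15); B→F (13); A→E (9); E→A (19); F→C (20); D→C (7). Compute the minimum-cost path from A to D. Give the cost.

31

Paths from A to D:
A → E → C → D: 9 + 7 + 15 = 31
A → B → F → C → D: 11 + 13 + 20 + 15 = 59
Shortest: 31.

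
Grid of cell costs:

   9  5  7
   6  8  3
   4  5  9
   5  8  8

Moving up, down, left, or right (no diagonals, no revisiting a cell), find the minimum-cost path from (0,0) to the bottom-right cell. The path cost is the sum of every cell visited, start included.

40

Cheapest: [0,0] [1,0] [2,0] [2,1] [3,1] [3,2]
  9 + 6 + 4 + 5 + 8 + 8 = 40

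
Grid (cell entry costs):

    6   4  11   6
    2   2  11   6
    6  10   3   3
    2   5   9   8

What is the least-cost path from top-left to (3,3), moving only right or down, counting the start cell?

Best path: [0,0] [1,0] [1,1] [2,1] [2,2] [2,3] [3,3]
Cost: 6 + 2 + 2 + 10 + 3 + 3 + 8 = 34

34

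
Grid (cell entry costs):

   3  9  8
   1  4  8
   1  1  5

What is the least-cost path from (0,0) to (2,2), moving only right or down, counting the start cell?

11

One optimal route is [0,0] -> [1,0] -> [2,0] -> [2,1] -> [2,2].
Its cost is 3 + 1 + 1 + 1 + 5 = 11.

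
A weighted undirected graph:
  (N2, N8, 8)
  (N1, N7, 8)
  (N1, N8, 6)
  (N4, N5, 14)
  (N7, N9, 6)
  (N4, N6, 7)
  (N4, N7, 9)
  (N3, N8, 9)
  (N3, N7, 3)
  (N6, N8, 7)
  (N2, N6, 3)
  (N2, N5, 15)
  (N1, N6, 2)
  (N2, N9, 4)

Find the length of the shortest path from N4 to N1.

9

Checking several routes:
N4-N6-N1: 7 + 2 = 9
N4-N6-N2-N8-N1: 7 + 3 + 8 + 6 = 24
N4-N7-N1: 9 + 8 = 17
N4-N6-N8-N1: 7 + 7 + 6 = 20
N4-N7-N9-N2-N6-N1: 9 + 6 + 4 + 3 + 2 = 24
Best route has total 9.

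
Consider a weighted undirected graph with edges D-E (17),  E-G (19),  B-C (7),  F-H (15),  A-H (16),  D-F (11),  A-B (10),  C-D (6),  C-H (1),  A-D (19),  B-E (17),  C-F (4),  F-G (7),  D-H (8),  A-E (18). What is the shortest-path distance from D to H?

A few of the D→H routes:
D-C-H: 6 + 1 = 7
D-F-C-H: 11 + 4 + 1 = 16
D-H: 8
D-F-H: 11 + 15 = 26
D-C-F-H: 6 + 4 + 15 = 25
The minimum is 7.

7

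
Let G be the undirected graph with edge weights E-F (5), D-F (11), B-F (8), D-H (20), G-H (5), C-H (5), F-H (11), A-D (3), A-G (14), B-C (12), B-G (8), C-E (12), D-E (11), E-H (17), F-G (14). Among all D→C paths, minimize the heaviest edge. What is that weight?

11

Some routes from D to C:
D - F - H - C: max(11, 11, 5) = 11
D - F - B - G - H - C: max(11, 8, 8, 5, 5) = 11
D - E - F - H - C: max(11, 5, 11, 5) = 11
The minimum achievable maximum is 11.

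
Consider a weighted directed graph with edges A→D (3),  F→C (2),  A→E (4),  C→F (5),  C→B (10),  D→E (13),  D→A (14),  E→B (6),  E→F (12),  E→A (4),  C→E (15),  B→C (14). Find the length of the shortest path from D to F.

25

Comparing a few candidate routes:
D - E - B - C - F: 13 + 6 + 14 + 5 = 38
D - E - F: 13 + 12 = 25
D - A - E - F: 14 + 4 + 12 = 30
Best route has total 25.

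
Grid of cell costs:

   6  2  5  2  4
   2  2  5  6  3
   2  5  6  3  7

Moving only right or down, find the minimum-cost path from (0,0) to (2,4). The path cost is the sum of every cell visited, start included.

Best path: r0c0 → r0c1 → r0c2 → r0c3 → r0c4 → r1c4 → r2c4
Cost: 6 + 2 + 5 + 2 + 4 + 3 + 7 = 29

29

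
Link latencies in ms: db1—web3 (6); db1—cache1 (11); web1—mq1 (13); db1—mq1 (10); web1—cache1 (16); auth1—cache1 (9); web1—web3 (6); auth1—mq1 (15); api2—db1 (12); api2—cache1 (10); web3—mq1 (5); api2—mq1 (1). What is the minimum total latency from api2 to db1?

A few of the api2→db1 routes:
api2→db1: 12
api2→mq1→web3→db1: 1 + 5 + 6 = 12
api2→cache1→db1: 10 + 11 = 21
api2→mq1→db1: 1 + 10 = 11
Shortest: 11 ms.

11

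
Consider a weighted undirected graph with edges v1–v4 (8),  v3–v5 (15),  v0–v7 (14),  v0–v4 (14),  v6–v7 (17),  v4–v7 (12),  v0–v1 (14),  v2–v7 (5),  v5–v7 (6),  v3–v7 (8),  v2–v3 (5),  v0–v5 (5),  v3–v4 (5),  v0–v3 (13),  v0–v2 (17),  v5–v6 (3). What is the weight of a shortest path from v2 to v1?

18

Comparing a few candidate routes:
v2→v7→v3→v4→v1: 5 + 8 + 5 + 8 = 26
v2→v3→v4→v1: 5 + 5 + 8 = 18
v2→v7→v4→v1: 5 + 12 + 8 = 25
v2→v7→v5→v0→v1: 5 + 6 + 5 + 14 = 30
Best route has total 18.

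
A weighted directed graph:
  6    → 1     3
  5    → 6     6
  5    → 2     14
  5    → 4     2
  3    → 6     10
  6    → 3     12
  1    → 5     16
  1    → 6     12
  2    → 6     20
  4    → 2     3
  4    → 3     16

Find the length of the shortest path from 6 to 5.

Paths from 6 to 5:
6→1→5: 3 + 16 = 19
The minimum is 19.

19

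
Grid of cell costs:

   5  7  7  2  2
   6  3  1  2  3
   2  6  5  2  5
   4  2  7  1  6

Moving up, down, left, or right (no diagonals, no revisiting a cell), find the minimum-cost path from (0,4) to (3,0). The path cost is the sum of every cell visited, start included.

Cheapest: (0,4) → (0,3) → (1,3) → (1,2) → (1,1) → (1,0) → (2,0) → (3,0)
  2 + 2 + 2 + 1 + 3 + 6 + 2 + 4 = 22

22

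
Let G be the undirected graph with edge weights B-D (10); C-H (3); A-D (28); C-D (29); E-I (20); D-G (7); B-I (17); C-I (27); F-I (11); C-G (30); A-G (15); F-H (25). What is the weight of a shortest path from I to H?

30

Paths from I to H:
I-B-D-G-C-H: 17 + 10 + 7 + 30 + 3 = 67
I-F-H: 11 + 25 = 36
I-B-D-C-H: 17 + 10 + 29 + 3 = 59
I-C-H: 27 + 3 = 30
I-B-D-A-G-C-H: 17 + 10 + 28 + 15 + 30 + 3 = 103
The minimum is 30.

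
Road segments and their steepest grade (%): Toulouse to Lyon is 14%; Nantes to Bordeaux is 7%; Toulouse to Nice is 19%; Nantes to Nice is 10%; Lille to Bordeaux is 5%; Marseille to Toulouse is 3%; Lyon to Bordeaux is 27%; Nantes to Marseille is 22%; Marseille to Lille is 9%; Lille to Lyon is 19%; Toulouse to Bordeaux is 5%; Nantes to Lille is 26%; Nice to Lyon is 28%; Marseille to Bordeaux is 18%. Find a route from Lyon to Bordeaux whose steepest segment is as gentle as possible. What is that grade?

14

A few of the Lyon→Bordeaux routes:
Lyon-Toulouse-Marseille-Bordeaux: max(14, 3, 18) = 18
Lyon-Toulouse-Marseille-Lille-Bordeaux: max(14, 3, 9, 5) = 14
Lyon-Toulouse-Bordeaux: max(14, 5) = 14
Smallest bottleneck: 14%.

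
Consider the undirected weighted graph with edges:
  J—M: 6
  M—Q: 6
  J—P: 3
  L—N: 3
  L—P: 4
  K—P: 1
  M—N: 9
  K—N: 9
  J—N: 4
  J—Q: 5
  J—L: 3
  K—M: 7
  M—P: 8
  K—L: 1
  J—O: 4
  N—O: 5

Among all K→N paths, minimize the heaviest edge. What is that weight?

3

Some routes from K to N:
K → P → J → N: max(1, 3, 4) = 4
K → L → P → J → N: max(1, 4, 3, 4) = 4
K → L → N: max(1, 3) = 3
K → P → L → N: max(1, 4, 3) = 4
K → L → J → N: max(1, 3, 4) = 4
K → P → J → L → N: max(1, 3, 3, 3) = 3
The minimum achievable maximum is 3.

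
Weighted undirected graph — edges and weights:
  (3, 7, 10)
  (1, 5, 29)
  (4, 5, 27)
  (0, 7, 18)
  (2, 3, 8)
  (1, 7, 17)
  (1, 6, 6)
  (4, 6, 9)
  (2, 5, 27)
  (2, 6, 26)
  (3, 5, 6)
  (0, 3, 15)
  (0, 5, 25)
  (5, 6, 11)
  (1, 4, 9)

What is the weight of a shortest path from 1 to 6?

6

A few of the 1→6 routes:
1 → 5 → 6: 29 + 11 = 40
1 → 4 → 6: 9 + 9 = 18
1 → 6: 6
Shortest: 6.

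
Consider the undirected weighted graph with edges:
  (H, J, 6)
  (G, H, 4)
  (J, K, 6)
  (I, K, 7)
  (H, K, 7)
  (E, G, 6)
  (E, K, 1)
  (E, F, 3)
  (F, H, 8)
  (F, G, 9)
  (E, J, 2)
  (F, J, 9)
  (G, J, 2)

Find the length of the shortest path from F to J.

Checking several routes:
F - G - J: 9 + 2 = 11
F - E - K - J: 3 + 1 + 6 = 10
F - E - J: 3 + 2 = 5
F - J: 9
The minimum is 5.

5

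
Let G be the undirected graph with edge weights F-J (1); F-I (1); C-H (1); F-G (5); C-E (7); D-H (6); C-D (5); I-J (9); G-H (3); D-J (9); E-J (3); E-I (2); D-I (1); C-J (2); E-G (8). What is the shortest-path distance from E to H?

A few of the E→H routes:
E → I → F → J → C → H: 2 + 1 + 1 + 2 + 1 = 7
E → C → H: 7 + 1 = 8
E → J → C → H: 3 + 2 + 1 = 6
The minimum is 6.

6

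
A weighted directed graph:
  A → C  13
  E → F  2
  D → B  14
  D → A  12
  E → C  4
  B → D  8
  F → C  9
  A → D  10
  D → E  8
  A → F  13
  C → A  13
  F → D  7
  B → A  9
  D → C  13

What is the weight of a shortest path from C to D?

23

Candidate routes:
C - A - F - D: 13 + 13 + 7 = 33
C - A - D: 13 + 10 = 23
The minimum is 23.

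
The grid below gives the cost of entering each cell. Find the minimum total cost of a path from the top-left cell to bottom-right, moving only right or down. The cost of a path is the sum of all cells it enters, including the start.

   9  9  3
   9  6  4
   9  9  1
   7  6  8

34

Cheapest: r0c0 r0c1 r0c2 r1c2 r2c2 r3c2
  9 + 9 + 3 + 4 + 1 + 8 = 34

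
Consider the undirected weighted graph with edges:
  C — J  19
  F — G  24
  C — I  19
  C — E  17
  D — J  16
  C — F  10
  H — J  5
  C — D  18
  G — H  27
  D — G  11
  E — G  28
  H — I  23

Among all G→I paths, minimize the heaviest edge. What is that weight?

19

A few of the G→I routes:
G - D - J - C - I: max(11, 16, 19, 19) = 19
G - D - J - H - I: max(11, 16, 5, 23) = 23
G - D - C - J - H - I: max(11, 18, 19, 5, 23) = 23
G - D - C - I: max(11, 18, 19) = 19
Best route has worst link 19.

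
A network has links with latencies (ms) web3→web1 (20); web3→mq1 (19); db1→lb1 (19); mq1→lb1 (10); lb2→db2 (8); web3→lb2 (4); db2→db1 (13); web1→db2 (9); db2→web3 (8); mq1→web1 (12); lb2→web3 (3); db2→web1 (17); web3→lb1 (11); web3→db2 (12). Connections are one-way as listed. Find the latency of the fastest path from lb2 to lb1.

Some routes from lb2 to lb1:
lb2 - web3 - lb1: 3 + 11 = 14
lb2 - web3 - mq1 - lb1: 3 + 19 + 10 = 32
lb2 - db2 - db1 - lb1: 8 + 13 + 19 = 40
lb2 - db2 - web3 - lb1: 8 + 8 + 11 = 27
Best route has total 14 ms.

14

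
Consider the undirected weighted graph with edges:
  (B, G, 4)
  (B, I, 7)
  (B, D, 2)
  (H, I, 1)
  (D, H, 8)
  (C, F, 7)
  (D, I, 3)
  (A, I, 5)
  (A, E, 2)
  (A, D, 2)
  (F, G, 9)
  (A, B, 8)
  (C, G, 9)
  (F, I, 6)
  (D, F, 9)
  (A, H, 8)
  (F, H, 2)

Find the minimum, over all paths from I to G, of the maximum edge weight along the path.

A few of the I→G routes:
I - D - H - A - B - G: max(3, 8, 8, 8, 4) = 8
I - B - G: max(7, 4) = 7
I - A - D - B - G: max(5, 2, 2, 4) = 5
I - D - B - G: max(3, 2, 4) = 4
I - A - B - G: max(5, 8, 4) = 8
I - D - A - B - G: max(3, 2, 8, 4) = 8
Smallest bottleneck: 4.

4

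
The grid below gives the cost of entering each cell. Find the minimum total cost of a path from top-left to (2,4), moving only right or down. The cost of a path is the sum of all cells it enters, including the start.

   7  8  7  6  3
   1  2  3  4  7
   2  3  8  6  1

24

Best path: (0,0) → (1,0) → (1,1) → (1,2) → (1,3) → (2,3) → (2,4)
Cost: 7 + 1 + 2 + 3 + 4 + 6 + 1 = 24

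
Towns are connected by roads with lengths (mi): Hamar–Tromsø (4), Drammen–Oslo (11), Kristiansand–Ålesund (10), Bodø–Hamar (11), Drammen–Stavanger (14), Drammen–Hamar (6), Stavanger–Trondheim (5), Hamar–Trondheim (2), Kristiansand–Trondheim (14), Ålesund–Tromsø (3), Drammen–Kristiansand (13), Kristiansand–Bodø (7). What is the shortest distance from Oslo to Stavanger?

Comparing a few candidate routes:
Oslo→Drammen→Kristiansand→Bodø→Hamar→Trondheim→Stavanger: 11 + 13 + 7 + 11 + 2 + 5 = 49
Oslo→Drammen→Kristiansand→Trondheim→Stavanger: 11 + 13 + 14 + 5 = 43
Oslo→Drammen→Stavanger: 11 + 14 = 25
Oslo→Drammen→Kristiansand→Ålesund→Tromsø→Hamar→Trondheim→Stavanger: 11 + 13 + 10 + 3 + 4 + 2 + 5 = 48
Oslo→Drammen→Hamar→Trondheim→Stavanger: 11 + 6 + 2 + 5 = 24
Best route has total 24 mi.

24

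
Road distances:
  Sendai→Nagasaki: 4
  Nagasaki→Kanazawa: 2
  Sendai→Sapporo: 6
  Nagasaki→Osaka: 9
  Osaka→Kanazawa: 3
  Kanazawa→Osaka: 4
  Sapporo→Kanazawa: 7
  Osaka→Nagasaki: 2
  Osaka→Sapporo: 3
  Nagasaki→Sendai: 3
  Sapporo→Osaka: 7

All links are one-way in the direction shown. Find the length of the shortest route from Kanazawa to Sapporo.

7

Candidate routes:
Kanazawa -> Osaka -> Sapporo: 4 + 3 = 7
Kanazawa -> Osaka -> Nagasaki -> Sendai -> Sapporo: 4 + 2 + 3 + 6 = 15
Shortest: 7.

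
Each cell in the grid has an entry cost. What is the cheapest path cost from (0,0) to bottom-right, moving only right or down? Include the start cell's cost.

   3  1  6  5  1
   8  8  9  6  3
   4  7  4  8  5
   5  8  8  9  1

25

Path (0,0) → (0,1) → (0,2) → (0,3) → (0,4) → (1,4) → (2,4) → (3,4): 3 + 1 + 6 + 5 + 1 + 3 + 5 + 1 = 25.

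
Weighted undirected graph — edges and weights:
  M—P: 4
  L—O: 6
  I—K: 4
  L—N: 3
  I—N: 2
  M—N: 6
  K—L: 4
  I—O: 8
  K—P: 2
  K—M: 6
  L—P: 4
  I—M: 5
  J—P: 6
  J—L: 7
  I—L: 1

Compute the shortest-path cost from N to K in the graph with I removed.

Some routes from N to K avoiding I:
N → M → K: 6 + 6 = 12
N → M → P → K: 6 + 4 + 2 = 12
N → L → P → K: 3 + 4 + 2 = 9
N → L → K: 3 + 4 = 7
Best route has total 7.

7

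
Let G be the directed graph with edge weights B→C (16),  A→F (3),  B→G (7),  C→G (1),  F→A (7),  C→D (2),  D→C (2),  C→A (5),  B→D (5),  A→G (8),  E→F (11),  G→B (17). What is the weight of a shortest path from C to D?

Routes from C to D:
C -> A -> G -> B -> D: 5 + 8 + 17 + 5 = 35
C -> D: 2
C -> G -> B -> D: 1 + 17 + 5 = 23
Shortest: 2.

2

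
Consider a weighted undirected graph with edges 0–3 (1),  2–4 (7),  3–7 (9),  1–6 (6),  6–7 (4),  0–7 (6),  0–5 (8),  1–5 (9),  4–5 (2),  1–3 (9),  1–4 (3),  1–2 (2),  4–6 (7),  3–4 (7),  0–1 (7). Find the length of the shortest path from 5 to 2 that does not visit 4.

Checking several routes:
5-0-3-1-2: 8 + 1 + 9 + 2 = 20
5-1-2: 9 + 2 = 11
5-0-1-2: 8 + 7 + 2 = 17
The minimum is 11.

11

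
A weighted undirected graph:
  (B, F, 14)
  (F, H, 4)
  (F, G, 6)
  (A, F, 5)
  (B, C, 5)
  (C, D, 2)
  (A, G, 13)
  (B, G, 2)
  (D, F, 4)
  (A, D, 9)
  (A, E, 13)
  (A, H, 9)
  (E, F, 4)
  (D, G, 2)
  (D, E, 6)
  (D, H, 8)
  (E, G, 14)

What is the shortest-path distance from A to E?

9

A few of the A→E routes:
A - F - E: 5 + 4 = 9
A - D - E: 9 + 6 = 15
A - E: 13
A - D - F - E: 9 + 4 + 4 = 17
A - F - D - E: 5 + 4 + 6 = 15
Shortest: 9.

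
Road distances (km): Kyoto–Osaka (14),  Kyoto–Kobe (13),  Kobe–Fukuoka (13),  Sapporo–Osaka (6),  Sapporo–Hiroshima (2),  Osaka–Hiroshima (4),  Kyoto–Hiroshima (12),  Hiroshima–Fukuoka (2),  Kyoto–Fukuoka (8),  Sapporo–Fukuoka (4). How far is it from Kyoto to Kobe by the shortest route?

A few of the Kyoto→Kobe routes:
Kyoto -> Hiroshima -> Fukuoka -> Kobe: 12 + 2 + 13 = 27
Kyoto -> Kobe: 13
Kyoto -> Hiroshima -> Sapporo -> Fukuoka -> Kobe: 12 + 2 + 4 + 13 = 31
Kyoto -> Fukuoka -> Kobe: 8 + 13 = 21
Shortest: 13 km.

13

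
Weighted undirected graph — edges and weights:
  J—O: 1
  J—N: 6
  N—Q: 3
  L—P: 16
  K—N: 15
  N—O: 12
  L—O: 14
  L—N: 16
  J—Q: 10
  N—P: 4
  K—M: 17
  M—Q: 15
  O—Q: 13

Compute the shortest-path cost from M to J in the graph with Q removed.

Paths from M to J avoiding Q:
M → K → N → P → L → O → J: 17 + 15 + 4 + 16 + 14 + 1 = 67
M → K → N → L → O → J: 17 + 15 + 16 + 14 + 1 = 63
M → K → N → O → J: 17 + 15 + 12 + 1 = 45
M → K → N → J: 17 + 15 + 6 = 38
The minimum is 38.

38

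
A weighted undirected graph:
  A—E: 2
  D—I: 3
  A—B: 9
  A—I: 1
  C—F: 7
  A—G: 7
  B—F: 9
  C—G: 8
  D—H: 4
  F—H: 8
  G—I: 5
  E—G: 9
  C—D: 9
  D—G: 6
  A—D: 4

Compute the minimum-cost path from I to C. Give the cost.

Comparing a few candidate routes:
I - D - C: 3 + 9 = 12
I - G - C: 5 + 8 = 13
I - D - G - C: 3 + 6 + 8 = 17
I - A - G - C: 1 + 7 + 8 = 16
I - A - D - C: 1 + 4 + 9 = 14
I - A - D - G - C: 1 + 4 + 6 + 8 = 19
Shortest: 12.

12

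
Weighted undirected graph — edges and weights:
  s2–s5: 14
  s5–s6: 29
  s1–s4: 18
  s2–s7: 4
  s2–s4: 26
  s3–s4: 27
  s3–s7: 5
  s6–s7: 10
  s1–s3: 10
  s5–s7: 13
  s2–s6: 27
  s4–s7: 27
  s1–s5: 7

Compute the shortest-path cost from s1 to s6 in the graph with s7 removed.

A few of the s1→s6 routes:
s1-s5-s2-s6: 7 + 14 + 27 = 48
s1-s4-s2-s6: 18 + 26 + 27 = 71
s1-s5-s6: 7 + 29 = 36
The minimum is 36.

36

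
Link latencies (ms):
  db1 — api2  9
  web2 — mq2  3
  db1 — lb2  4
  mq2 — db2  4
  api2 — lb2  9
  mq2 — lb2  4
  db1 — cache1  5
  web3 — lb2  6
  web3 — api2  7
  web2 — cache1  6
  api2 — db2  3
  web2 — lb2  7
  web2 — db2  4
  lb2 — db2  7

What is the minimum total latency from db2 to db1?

11

Some routes from db2 to db1:
db2 → api2 → db1: 3 + 9 = 12
db2 → mq2 → lb2 → db1: 4 + 4 + 4 = 12
db2 → lb2 → db1: 7 + 4 = 11
db2 → web2 → lb2 → db1: 4 + 7 + 4 = 15
db2 → web2 → mq2 → lb2 → db1: 4 + 3 + 4 + 4 = 15
db2 → web2 → cache1 → db1: 4 + 6 + 5 = 15
The minimum is 11 ms.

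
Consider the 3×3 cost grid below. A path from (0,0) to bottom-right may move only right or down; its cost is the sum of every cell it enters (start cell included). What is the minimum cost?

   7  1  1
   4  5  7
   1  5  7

23

Best path: [0,0] → [0,1] → [0,2] → [1,2] → [2,2]
Cost: 7 + 1 + 1 + 7 + 7 = 23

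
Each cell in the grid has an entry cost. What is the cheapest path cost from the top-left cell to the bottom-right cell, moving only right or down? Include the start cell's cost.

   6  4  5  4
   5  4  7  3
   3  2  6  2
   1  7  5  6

Take (0,0) → (0,1) → (0,2) → (0,3) → (1,3) → (2,3) → (3,3) for a total of 6 + 4 + 5 + 4 + 3 + 2 + 6 = 30.

30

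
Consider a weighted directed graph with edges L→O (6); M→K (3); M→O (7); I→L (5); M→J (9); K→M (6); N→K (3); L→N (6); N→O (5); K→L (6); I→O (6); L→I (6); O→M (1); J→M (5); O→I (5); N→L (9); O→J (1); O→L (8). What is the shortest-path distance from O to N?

Candidate routes:
O -> M -> K -> L -> N: 1 + 3 + 6 + 6 = 16
O -> L -> N: 8 + 6 = 14
O -> J -> M -> K -> L -> N: 1 + 5 + 3 + 6 + 6 = 21
O -> I -> L -> N: 5 + 5 + 6 = 16
Shortest: 14.

14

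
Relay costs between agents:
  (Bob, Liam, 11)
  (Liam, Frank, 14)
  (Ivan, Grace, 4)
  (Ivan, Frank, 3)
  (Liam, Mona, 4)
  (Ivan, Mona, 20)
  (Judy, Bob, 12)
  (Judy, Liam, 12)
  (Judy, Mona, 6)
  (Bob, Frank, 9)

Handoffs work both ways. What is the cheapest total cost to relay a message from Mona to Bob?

Some routes from Mona to Bob:
Mona→Liam→Frank→Bob: 4 + 14 + 9 = 27
Mona→Judy→Bob: 6 + 12 = 18
Mona→Liam→Bob: 4 + 11 = 15
The minimum is 15.

15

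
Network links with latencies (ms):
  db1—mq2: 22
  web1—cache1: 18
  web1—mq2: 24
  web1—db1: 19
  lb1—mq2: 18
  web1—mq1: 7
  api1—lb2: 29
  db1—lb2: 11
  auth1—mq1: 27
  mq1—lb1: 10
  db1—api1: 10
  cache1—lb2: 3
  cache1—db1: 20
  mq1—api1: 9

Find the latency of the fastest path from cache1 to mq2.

Comparing a few candidate routes:
cache1-web1-mq1-lb1-mq2: 18 + 7 + 10 + 18 = 53
cache1-lb2-db1-mq2: 3 + 11 + 22 = 36
cache1-web1-db1-mq2: 18 + 19 + 22 = 59
cache1-db1-mq2: 20 + 22 = 42
cache1-lb2-db1-web1-mq2: 3 + 11 + 19 + 24 = 57
cache1-web1-mq2: 18 + 24 = 42
The minimum is 36 ms.

36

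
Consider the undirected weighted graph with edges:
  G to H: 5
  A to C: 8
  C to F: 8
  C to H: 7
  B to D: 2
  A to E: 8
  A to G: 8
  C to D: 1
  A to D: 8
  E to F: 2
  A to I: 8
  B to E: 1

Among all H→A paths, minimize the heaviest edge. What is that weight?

8

A few of the H→A routes:
H→C→F→E→A: max(7, 8, 2, 8) = 8
H→C→F→E→B→D→A: max(7, 8, 2, 1, 2, 8) = 8
H→C→D→A: max(7, 1, 8) = 8
H→G→A: max(5, 8) = 8
H→C→D→B→E→A: max(7, 1, 2, 1, 8) = 8
Smallest bottleneck: 8.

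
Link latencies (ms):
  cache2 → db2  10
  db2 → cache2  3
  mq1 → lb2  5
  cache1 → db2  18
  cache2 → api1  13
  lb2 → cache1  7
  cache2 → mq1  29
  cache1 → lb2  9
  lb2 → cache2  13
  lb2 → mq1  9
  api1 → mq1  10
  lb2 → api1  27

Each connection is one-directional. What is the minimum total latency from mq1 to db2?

Candidate routes:
mq1 → lb2 → cache1 → db2: 5 + 7 + 18 = 30
mq1 → lb2 → cache2 → db2: 5 + 13 + 10 = 28
The minimum is 28 ms.

28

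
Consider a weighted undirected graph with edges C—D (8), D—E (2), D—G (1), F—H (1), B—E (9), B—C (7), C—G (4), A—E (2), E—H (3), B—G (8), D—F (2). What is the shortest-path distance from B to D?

A few of the B→D routes:
B-C-D: 7 + 8 = 15
B-G-D: 8 + 1 = 9
B-E-D: 9 + 2 = 11
B-C-G-D: 7 + 4 + 1 = 12
Best route has total 9.

9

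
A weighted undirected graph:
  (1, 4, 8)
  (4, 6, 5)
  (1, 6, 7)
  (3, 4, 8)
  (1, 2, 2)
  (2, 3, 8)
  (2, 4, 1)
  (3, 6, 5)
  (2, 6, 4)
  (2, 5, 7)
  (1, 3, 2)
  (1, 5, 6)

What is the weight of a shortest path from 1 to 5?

A few of the 1→5 routes:
1 - 5: 6
1 - 2 - 5: 2 + 7 = 9
1 - 3 - 6 - 2 - 5: 2 + 5 + 4 + 7 = 18
1 - 3 - 4 - 2 - 5: 2 + 8 + 1 + 7 = 18
1 - 4 - 2 - 5: 8 + 1 + 7 = 16
1 - 3 - 2 - 5: 2 + 8 + 7 = 17
Shortest: 6.

6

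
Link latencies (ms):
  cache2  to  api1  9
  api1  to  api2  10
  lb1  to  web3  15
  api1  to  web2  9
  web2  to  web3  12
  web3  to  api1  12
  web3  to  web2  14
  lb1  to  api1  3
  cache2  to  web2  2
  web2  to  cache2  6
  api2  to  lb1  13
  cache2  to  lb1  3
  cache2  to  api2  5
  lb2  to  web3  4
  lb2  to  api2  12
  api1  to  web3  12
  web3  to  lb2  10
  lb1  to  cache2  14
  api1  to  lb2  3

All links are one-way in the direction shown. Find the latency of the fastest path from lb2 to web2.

Checking several routes:
lb2 - api2 - lb1 - cache2 - web2: 12 + 13 + 14 + 2 = 41
lb2 - api2 - lb1 - api1 - web3 - web2: 12 + 13 + 3 + 12 + 14 = 54
lb2 - web3 - api1 - web2: 4 + 12 + 9 = 25
lb2 - web3 - web2: 4 + 14 = 18
lb2 - api2 - lb1 - api1 - web2: 12 + 13 + 3 + 9 = 37
Shortest: 18 ms.

18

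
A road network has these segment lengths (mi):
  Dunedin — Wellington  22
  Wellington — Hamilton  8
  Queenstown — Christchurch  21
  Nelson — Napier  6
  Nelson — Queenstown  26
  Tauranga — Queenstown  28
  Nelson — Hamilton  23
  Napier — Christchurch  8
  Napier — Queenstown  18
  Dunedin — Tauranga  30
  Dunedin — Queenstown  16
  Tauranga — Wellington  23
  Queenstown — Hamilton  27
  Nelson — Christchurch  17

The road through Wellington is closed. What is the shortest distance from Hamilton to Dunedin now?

43

Comparing a few candidate routes:
Hamilton -> Nelson -> Napier -> Christchurch -> Queenstown -> Dunedin: 23 + 6 + 8 + 21 + 16 = 74
Hamilton -> Nelson -> Queenstown -> Dunedin: 23 + 26 + 16 = 65
Hamilton -> Nelson -> Napier -> Queenstown -> Dunedin: 23 + 6 + 18 + 16 = 63
Hamilton -> Queenstown -> Dunedin: 27 + 16 = 43
Shortest: 43 mi.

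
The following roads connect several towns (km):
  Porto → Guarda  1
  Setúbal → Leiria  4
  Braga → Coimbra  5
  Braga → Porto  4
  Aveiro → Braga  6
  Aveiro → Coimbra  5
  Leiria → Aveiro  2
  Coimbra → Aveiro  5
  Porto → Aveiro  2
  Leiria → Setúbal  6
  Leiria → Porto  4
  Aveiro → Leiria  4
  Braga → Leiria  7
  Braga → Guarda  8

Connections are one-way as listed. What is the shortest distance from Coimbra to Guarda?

Candidate routes:
Coimbra -> Aveiro -> Braga -> Leiria -> Porto -> Guarda: 5 + 6 + 7 + 4 + 1 = 23
Coimbra -> Aveiro -> Braga -> Porto -> Guarda: 5 + 6 + 4 + 1 = 16
Coimbra -> Aveiro -> Braga -> Guarda: 5 + 6 + 8 = 19
Coimbra -> Aveiro -> Leiria -> Porto -> Guarda: 5 + 4 + 4 + 1 = 14
Best route has total 14 km.

14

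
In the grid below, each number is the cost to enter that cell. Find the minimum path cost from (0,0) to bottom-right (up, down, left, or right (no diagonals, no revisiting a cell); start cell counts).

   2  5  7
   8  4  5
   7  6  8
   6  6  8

31

Path [0,0]→[0,1]→[1,1]→[2,1]→[3,1]→[3,2]: 2 + 5 + 4 + 6 + 6 + 8 = 31.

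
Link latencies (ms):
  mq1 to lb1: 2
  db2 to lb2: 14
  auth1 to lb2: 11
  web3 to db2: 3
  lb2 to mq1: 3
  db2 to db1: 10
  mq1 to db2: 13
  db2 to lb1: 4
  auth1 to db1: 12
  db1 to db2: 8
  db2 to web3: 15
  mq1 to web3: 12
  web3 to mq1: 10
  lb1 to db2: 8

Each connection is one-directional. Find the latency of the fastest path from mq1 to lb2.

24

Routes from mq1 to lb2:
mq1 - db2 - lb2: 13 + 14 = 27
mq1 - web3 - db2 - lb2: 12 + 3 + 14 = 29
mq1 - lb1 - db2 - lb2: 2 + 8 + 14 = 24
Best route has total 24 ms.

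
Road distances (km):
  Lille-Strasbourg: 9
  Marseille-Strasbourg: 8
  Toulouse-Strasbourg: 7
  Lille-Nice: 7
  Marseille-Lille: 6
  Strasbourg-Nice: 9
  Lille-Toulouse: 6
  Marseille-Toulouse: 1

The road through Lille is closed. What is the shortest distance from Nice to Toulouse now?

16

Routes from Nice to Toulouse avoiding Lille:
Nice - Strasbourg - Toulouse: 9 + 7 = 16
Nice - Strasbourg - Marseille - Toulouse: 9 + 8 + 1 = 18
The minimum is 16 km.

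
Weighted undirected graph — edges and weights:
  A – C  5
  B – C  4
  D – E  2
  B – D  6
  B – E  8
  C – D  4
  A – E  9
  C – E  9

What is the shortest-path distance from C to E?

6

Some routes from C to E:
C-B-E: 4 + 8 = 12
C-B-D-E: 4 + 6 + 2 = 12
C-D-E: 4 + 2 = 6
C-E: 9
The minimum is 6.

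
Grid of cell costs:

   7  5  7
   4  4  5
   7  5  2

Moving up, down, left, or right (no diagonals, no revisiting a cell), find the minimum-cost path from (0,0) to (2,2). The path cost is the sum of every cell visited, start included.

Path (0,0) → (1,0) → (1,1) → (1,2) → (2,2): 7 + 4 + 4 + 5 + 2 = 22.

22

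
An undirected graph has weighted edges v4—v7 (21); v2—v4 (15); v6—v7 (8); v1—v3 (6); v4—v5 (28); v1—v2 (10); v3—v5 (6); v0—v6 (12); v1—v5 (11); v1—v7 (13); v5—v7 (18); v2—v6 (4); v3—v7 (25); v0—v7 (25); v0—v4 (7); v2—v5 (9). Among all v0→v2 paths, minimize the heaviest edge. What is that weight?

Comparing a few candidate routes:
v0-v6-v7-v1-v5-v2: max(12, 8, 13, 11, 9) = 13
v0-v6-v7-v1-v2: max(12, 8, 13, 10) = 13
v0-v6-v7-v1-v3-v5-v2: max(12, 8, 13, 6, 6, 9) = 13
v0-v4-v2: max(7, 15) = 15
v0-v6-v2: max(12, 4) = 12
Best route has worst link 12.

12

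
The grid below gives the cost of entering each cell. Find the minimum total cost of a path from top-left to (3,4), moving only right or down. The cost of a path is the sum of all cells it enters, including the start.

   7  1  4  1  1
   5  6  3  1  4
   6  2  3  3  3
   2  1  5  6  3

Cheapest: r0c0 -> r0c1 -> r0c2 -> r0c3 -> r1c3 -> r2c3 -> r2c4 -> r3c4
  7 + 1 + 4 + 1 + 1 + 3 + 3 + 3 = 23

23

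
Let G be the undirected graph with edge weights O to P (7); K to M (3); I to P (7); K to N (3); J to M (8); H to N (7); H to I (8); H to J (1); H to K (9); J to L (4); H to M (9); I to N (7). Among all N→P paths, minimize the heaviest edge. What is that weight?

A few of the N→P routes:
N→H→I→P: max(7, 8, 7) = 8
N→K→M→J→H→I→P: max(3, 3, 8, 1, 8, 7) = 8
N→K→H→I→P: max(3, 9, 8, 7) = 9
N→I→P: max(7, 7) = 7
Best route has worst link 7.

7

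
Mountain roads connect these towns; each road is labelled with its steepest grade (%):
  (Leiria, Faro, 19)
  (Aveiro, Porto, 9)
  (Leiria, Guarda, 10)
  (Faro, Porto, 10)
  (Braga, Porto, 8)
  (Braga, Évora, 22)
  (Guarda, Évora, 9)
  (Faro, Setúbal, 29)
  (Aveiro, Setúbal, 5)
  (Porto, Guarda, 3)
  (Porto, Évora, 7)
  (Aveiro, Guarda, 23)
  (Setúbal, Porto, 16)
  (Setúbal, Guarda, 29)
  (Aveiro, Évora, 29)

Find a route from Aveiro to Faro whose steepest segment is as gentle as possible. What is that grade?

10

Checking several routes:
Aveiro-Setúbal-Porto-Faro: max(5, 16, 10) = 16
Aveiro-Porto-Guarda-Leiria-Faro: max(9, 3, 10, 19) = 19
Aveiro-Porto-Faro: max(9, 10) = 10
Best route has worst link 10%.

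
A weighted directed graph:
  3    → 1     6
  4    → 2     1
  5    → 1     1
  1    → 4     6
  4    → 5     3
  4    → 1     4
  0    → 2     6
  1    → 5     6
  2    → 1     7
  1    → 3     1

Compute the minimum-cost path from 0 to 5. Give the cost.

19

Paths from 0 to 5:
0 -> 2 -> 1 -> 5: 6 + 7 + 6 = 19
0 -> 2 -> 1 -> 4 -> 5: 6 + 7 + 6 + 3 = 22
Shortest: 19.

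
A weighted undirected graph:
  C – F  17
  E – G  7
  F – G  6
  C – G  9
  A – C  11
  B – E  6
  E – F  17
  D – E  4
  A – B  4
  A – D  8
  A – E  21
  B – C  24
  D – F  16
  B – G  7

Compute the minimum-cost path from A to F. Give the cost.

Some routes from A to F:
A - B - G - F: 4 + 7 + 6 = 17
A - D - F: 8 + 16 = 24
A - C - G - F: 11 + 9 + 6 = 26
A - B - E - G - F: 4 + 6 + 7 + 6 = 23
A - D - E - G - F: 8 + 4 + 7 + 6 = 25
Best route has total 17.

17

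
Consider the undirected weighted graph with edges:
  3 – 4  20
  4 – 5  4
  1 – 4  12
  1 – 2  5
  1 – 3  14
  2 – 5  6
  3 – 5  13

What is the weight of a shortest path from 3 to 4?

17

Comparing a few candidate routes:
3 -> 4: 20
3 -> 1 -> 2 -> 5 -> 4: 14 + 5 + 6 + 4 = 29
3 -> 5 -> 4: 13 + 4 = 17
3 -> 1 -> 4: 14 + 12 = 26
The minimum is 17.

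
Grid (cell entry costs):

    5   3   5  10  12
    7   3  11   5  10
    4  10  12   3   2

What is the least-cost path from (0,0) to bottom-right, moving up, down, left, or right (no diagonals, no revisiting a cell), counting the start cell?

Cheapest: r0c0→r0c1→r1c1→r1c2→r1c3→r2c3→r2c4
  5 + 3 + 3 + 11 + 5 + 3 + 2 = 32

32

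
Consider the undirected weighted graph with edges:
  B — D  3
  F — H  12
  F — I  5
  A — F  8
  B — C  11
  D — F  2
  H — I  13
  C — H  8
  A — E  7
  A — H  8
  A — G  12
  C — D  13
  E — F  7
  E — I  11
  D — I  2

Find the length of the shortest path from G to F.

20

Checking several routes:
G→A→F: 12 + 8 = 20
G→A→E→F: 12 + 7 + 7 = 26
G→A→H→F: 12 + 8 + 12 = 32
Best route has total 20.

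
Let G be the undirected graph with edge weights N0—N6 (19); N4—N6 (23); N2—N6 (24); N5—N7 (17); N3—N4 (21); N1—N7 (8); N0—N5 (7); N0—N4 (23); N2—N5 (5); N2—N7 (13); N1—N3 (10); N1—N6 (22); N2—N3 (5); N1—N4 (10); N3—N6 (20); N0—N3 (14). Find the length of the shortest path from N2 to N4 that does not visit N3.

31

Checking several routes:
N2 → N6 → N1 → N4: 24 + 22 + 10 = 56
N2 → N7 → N1 → N4: 13 + 8 + 10 = 31
N2 → N5 → N0 → N4: 5 + 7 + 23 = 35
N2 → N5 → N7 → N1 → N4: 5 + 17 + 8 + 10 = 40
N2 → N5 → N0 → N6 → N4: 5 + 7 + 19 + 23 = 54
N2 → N6 → N4: 24 + 23 = 47
Best route has total 31.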